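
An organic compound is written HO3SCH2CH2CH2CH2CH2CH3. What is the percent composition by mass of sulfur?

19.29%

Atom tally by fragment:
  HO3SCH2 → C:1 H:3 S:1 O:3
  CH2 → C:1 H:2
  CH2 → C:1 H:2
  CH2 → C:1 H:2
  CH2 → C:1 H:2
  CH3 → C:1 H:3
Element totals:
  C: 6
  H: 14
  O: 3
  S: 1
Molecular formula: C6H14O3S.
Molar mass = 166.235 g/mol.
Mass from S: 1 × 32.06 = 32.060 g/mol.
%S = 32.060 / 166.235 × 100 = 19.29%.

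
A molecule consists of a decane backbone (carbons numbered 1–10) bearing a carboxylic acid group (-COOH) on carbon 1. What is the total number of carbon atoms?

Atom tally by fragment:
  HOOCCH2 → C:2 H:3 O:2
  CH2 → C:1 H:2
  CH2 → C:1 H:2
  CH2 → C:1 H:2
  CH2 → C:1 H:2
  CH2 → C:1 H:2
  CH2 → C:1 H:2
  CH2 → C:1 H:2
  CH2 → C:1 H:2
  CH3 → C:1 H:3
Element totals:
  C: 11
  H: 22
  O: 2

11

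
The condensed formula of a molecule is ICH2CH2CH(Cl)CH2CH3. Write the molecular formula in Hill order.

Element totals:
  C: 5
  H: 10
  Cl: 1
  I: 1

C5H10ClI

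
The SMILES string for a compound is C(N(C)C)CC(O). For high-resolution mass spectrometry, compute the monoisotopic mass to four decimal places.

103.0997

Atom tally by fragment:
  (CH3)2NCH2 → C:3 H:8 N:1
  CH2 → C:1 H:2
  CH2OH → C:1 H:3 O:1
Element totals:
  C: 5
  H: 13
  N: 1
  O: 1
Molecular formula: C5H13NO.
  M = 5(12.0) + 13(1.007825) + 14.003074 + 15.994915
    = 60.000000 + 13.101725 + 14.003074 + 15.994915 = 103.099714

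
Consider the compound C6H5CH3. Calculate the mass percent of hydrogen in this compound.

Atom tally by fragment:
  benzene ring core → C:6 H:6
  (− 1 ring H displaced by substituents)
  + CH3 → C:1 H:3
Element totals:
  C: 7
  H: 8
Molecular formula: C7H8.
Molar mass = 92.141 g/mol.
Mass from H: 8 × 1.008 = 8.064 g/mol.
%H = 8.064 / 92.141 × 100 = 8.75%.

8.75%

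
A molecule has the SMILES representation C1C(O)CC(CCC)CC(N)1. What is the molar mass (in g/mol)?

Atom tally by fragment:
  cyclohexane ring core → C:6 H:12
  (− 3 ring H displaced by substituents)
  + OH → O:1 H:1
  + CH2CH2CH3 → C:3 H:7
  + NH2 → N:1 H:2
Element totals:
  C: 9
  H: 19
  N: 1
  O: 1
Molecular formula: C9H19NO.
  M = 9(12.011) + 19(1.008) + 14.007 + 15.999
    = 108.099 + 19.152 + 14.007 + 15.999 = 157.257

157.26 g/mol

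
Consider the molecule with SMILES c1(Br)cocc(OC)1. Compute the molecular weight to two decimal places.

Atom tally by fragment:
  furan ring core → C:4 H:4 O:1
  (− 2 ring H displaced by substituents)
  + Br → Br:1
  + OCH3 → C:1 H:3 O:1
Element totals:
  C: 5
  H: 5
  Br: 1
  O: 2
Molecular formula: C5H5BrO2.
  M = 5(12.011) + 5(1.008) + 79.904 + 2(15.999)
    = 60.055 + 5.040 + 79.904 + 31.998 = 176.997

177.00 g/mol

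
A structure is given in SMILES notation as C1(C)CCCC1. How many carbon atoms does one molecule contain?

6

Atom tally by fragment:
  cyclopentane ring core → C:5 H:10
  (− 1 ring H displaced by substituents)
  + CH3 → C:1 H:3
Element totals:
  C: 6
  H: 12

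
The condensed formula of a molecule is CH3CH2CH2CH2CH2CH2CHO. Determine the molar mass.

Element totals:
  C: 7
  H: 14
  O: 1
Molecular formula: C7H14O.
  M = 7(12.011) + 14(1.008) + 15.999
    = 84.077 + 14.112 + 15.999 = 114.188

114.19 g/mol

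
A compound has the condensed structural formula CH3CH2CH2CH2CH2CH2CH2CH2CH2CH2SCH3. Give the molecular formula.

C11H24S

Element totals:
  C: 11
  H: 24
  S: 1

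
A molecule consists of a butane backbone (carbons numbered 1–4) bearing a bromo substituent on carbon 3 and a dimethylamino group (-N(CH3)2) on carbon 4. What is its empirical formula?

Atom tally by fragment:
  CH3 → C:1 H:3
  CH2 → C:1 H:2
  CH(Br) → C:1 H:1 Br:1
  CH2N(CH3)2 → C:3 H:8 N:1
Element totals:
  C: 6
  H: 14
  Br: 1
  N: 1
Molecular formula: C6H14BrN.
gcd of subscripts (1, 6, 14, 1) = 1, so the empirical formula equals the molecular formula.

C6H14BrN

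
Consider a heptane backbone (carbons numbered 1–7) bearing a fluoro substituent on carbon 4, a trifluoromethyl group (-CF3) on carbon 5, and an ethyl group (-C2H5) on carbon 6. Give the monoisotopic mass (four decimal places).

214.1345

Atom tally by fragment:
  CH3 → C:1 H:3
  CH2 → C:1 H:2
  CH2 → C:1 H:2
  CH(F) → C:1 H:1 F:1
  CH(CF3) → C:2 H:1 F:3
  CH(C2H5) → C:3 H:6
  CH3 → C:1 H:3
Element totals:
  C: 10
  H: 18
  F: 4
Molecular formula: C10H18F4.
  M = 10(12.0) + 18(1.007825) + 4(18.998403)
    = 120.000000 + 18.140850 + 75.993612 = 214.134462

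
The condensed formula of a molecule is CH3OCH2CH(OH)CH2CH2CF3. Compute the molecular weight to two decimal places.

Element totals:
  C: 6
  H: 11
  F: 3
  O: 2
Molecular formula: C6H11F3O2.
  M = 6(12.011) + 11(1.008) + 3(18.998) + 2(15.999)
    = 72.066 + 11.088 + 56.994 + 31.998 = 172.146

172.15 g/mol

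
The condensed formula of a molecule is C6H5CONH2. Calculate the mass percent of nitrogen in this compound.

11.56%

Atom tally by fragment:
  benzene ring core → C:6 H:6
  (− 1 ring H displaced by substituents)
  + CONH2 → C:1 H:2 O:1 N:1
Element totals:
  C: 7
  H: 7
  N: 1
  O: 1
Molecular formula: C7H7NO.
Molar mass = 121.139 g/mol.
Mass from N: 1 × 14.007 = 14.007 g/mol.
%N = 14.007 / 121.139 × 100 = 11.56%.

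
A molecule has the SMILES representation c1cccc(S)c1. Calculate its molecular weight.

110.17 g/mol

Atom tally by fragment:
  benzene ring core → C:6 H:6
  (− 1 ring H displaced by substituents)
  + SH → S:1 H:1
Element totals:
  C: 6
  H: 6
  S: 1
Molecular formula: C6H6S.
  M = 6(12.011) + 6(1.008) + 32.06
    = 72.066 + 6.048 + 32.060 = 110.174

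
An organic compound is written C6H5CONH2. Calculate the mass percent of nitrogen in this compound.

11.56%

Element totals:
  C: 7
  H: 7
  N: 1
  O: 1
Molecular formula: C7H7NO.
Molar mass = 121.139 g/mol.
Mass from N: 1 × 14.007 = 14.007 g/mol.
%N = 14.007 / 121.139 × 100 = 11.56%.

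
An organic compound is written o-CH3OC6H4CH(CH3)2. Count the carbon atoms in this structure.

10

Element totals:
  C: 10
  H: 14
  O: 1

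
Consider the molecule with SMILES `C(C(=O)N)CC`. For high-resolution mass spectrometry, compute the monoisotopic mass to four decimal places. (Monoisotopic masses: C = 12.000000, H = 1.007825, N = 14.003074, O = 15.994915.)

Atom tally by fragment:
  H2NOCCH2 → C:2 H:4 O:1 N:1
  CH2 → C:1 H:2
  CH3 → C:1 H:3
Element totals:
  C: 4
  H: 9
  N: 1
  O: 1
Molecular formula: C4H9NO.
  M = 4(12.0) + 9(1.007825) + 14.003074 + 15.994915
    = 48.000000 + 9.070425 + 14.003074 + 15.994915 = 87.068414

87.0684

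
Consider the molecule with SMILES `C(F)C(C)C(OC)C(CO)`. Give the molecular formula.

C7H15FO2

Atom tally by fragment:
  FCH2 → C:1 H:2 F:1
  CH(CH3) → C:2 H:4
  CH(OCH3) → C:2 H:4 O:1
  CH2CH2OH → C:2 H:5 O:1
Element totals:
  C: 7
  H: 15
  F: 1
  O: 2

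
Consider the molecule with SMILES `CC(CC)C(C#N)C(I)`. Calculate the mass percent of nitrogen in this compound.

5.91%

Atom tally by fragment:
  CH3 → C:1 H:3
  CH(C2H5) → C:3 H:6
  CH(CN) → C:2 H:1 N:1
  CH2I → C:1 H:2 I:1
Element totals:
  C: 7
  H: 12
  I: 1
  N: 1
Molecular formula: C7H12IN.
Molar mass = 237.084 g/mol.
Mass from N: 1 × 14.007 = 14.007 g/mol.
%N = 14.007 / 237.084 × 100 = 5.91%.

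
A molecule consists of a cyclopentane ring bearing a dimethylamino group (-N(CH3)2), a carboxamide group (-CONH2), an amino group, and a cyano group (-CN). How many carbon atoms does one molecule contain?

Atom tally by fragment:
  cyclopentane ring core → C:5 H:10
  (− 4 ring H displaced by substituents)
  + N(CH3)2 → N:1 C:2 H:6
  + CONH2 → C:1 H:2 O:1 N:1
  + NH2 → N:1 H:2
  + CN → C:1 N:1
Element totals:
  C: 9
  H: 16
  N: 4
  O: 1

9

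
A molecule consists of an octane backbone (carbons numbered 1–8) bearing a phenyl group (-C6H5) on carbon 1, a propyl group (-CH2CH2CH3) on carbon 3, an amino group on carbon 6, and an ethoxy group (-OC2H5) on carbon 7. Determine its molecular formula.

C19H33NO

Atom tally by fragment:
  C6H5CH2 → C:7 H:7
  CH2 → C:1 H:2
  CH(CH2CH2CH3) → C:4 H:8
  CH2 → C:1 H:2
  CH2 → C:1 H:2
  CH(NH2) → C:1 H:3 N:1
  CH(OC2H5) → C:3 H:6 O:1
  CH3 → C:1 H:3
Element totals:
  C: 19
  H: 33
  N: 1
  O: 1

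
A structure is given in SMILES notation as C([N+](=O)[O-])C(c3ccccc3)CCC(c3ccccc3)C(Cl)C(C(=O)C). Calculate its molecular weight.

373.88 g/mol

Atom tally by fragment:
  O2NCH2 → C:1 H:2 N:1 O:2
  CH(C6H5) → C:7 H:6
  CH2 → C:1 H:2
  CH2 → C:1 H:2
  CH(C6H5) → C:7 H:6
  CH(Cl) → C:1 H:1 Cl:1
  CH2COCH3 → C:3 H:5 O:1
Element totals:
  C: 21
  H: 24
  Cl: 1
  N: 1
  O: 3
Molecular formula: C21H24ClNO3.
  M = 21(12.011) + 24(1.008) + 35.45 + 14.007 + 3(15.999)
    = 252.231 + 24.192 + 35.450 + 14.007 + 47.997 = 373.877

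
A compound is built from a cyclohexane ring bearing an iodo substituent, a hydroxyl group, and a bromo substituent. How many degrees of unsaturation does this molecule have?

1

Atom tally by fragment:
  cyclohexane ring core → C:6 H:12
  (− 3 ring H displaced by substituents)
  + I → I:1
  + OH → O:1 H:1
  + Br → Br:1
Element totals:
  C: 6
  H: 10
  Br: 1
  I: 1
  O: 1
Molecular formula: C6H10BrIO.
DoU = (2C + 2 + N − H − X) / 2 = (2·6 + 2 + 0 − 10 − 2) / 2 = 1.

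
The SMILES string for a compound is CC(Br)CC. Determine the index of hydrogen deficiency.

0

Atom tally by fragment:
  CH3 → C:1 H:3
  CH(Br) → C:1 H:1 Br:1
  CH2 → C:1 H:2
  CH3 → C:1 H:3
Element totals:
  C: 4
  H: 9
  Br: 1
Molecular formula: C4H9Br.
DoU = (2C + 2 + N − H − X) / 2 = (2·4 + 2 + 0 − 9 − 1) / 2 = 0.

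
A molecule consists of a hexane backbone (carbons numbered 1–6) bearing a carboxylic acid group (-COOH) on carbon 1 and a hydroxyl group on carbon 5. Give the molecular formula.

Atom tally by fragment:
  HOOCCH2 → C:2 H:3 O:2
  CH2 → C:1 H:2
  CH2 → C:1 H:2
  CH2 → C:1 H:2
  CH(OH) → C:1 H:2 O:1
  CH3 → C:1 H:3
Element totals:
  C: 7
  H: 14
  O: 3

C7H14O3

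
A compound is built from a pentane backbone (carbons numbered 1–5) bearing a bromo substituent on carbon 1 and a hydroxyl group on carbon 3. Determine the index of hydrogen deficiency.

0

Atom tally by fragment:
  BrCH2 → C:1 H:2 Br:1
  CH2 → C:1 H:2
  CH(OH) → C:1 H:2 O:1
  CH2 → C:1 H:2
  CH3 → C:1 H:3
Element totals:
  C: 5
  H: 11
  Br: 1
  O: 1
Molecular formula: C5H11BrO.
DoU = (2C + 2 + N − H − X) / 2 = (2·5 + 2 + 0 − 11 − 1) / 2 = 0.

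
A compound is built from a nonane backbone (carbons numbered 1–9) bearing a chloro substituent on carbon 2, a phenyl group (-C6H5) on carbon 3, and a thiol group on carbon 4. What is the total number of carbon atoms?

15

Atom tally by fragment:
  CH3 → C:1 H:3
  CH(Cl) → C:1 H:1 Cl:1
  CH(C6H5) → C:7 H:6
  CH(SH) → C:1 H:2 S:1
  CH2 → C:1 H:2
  CH2 → C:1 H:2
  CH2 → C:1 H:2
  CH2 → C:1 H:2
  CH3 → C:1 H:3
Element totals:
  C: 15
  H: 23
  Cl: 1
  S: 1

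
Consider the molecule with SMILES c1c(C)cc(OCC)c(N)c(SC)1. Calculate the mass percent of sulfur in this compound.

16.25%

Atom tally by fragment:
  benzene ring core → C:6 H:6
  (− 4 ring H displaced by substituents)
  + CH3 → C:1 H:3
  + OC2H5 → C:2 H:5 O:1
  + NH2 → N:1 H:2
  + SCH3 → C:1 H:3 S:1
Element totals:
  C: 10
  H: 15
  N: 1
  O: 1
  S: 1
Molecular formula: C10H15NOS.
Molar mass = 197.296 g/mol.
Mass from S: 1 × 32.06 = 32.060 g/mol.
%S = 32.060 / 197.296 × 100 = 16.25%.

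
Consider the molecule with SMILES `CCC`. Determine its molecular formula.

Atom tally by fragment:
  CH3 → C:1 H:3
  CH2 → C:1 H:2
  CH3 → C:1 H:3
Element totals:
  C: 3
  H: 8

C3H8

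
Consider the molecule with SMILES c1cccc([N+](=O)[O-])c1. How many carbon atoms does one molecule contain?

6

Atom tally by fragment:
  benzene ring core → C:6 H:6
  (− 1 ring H displaced by substituents)
  + NO2 → N:1 O:2
Element totals:
  C: 6
  H: 5
  N: 1
  O: 2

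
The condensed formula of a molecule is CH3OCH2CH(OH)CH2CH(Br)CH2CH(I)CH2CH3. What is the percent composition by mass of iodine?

34.76%

Atom tally by fragment:
  CH3OCH2 → C:2 H:5 O:1
  CH(OH) → C:1 H:2 O:1
  CH2 → C:1 H:2
  CH(Br) → C:1 H:1 Br:1
  CH2 → C:1 H:2
  CH(I) → C:1 H:1 I:1
  CH2 → C:1 H:2
  CH3 → C:1 H:3
Element totals:
  C: 9
  H: 18
  Br: 1
  I: 1
  O: 2
Molecular formula: C9H18BrIO2.
Molar mass = 365.049 g/mol.
Mass from I: 1 × 126.904 = 126.904 g/mol.
%I = 126.904 / 365.049 × 100 = 34.76%.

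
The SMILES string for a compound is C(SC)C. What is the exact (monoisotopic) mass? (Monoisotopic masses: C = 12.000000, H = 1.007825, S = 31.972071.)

76.0347

Atom tally by fragment:
  CH3SCH2 → C:2 H:5 S:1
  CH3 → C:1 H:3
Element totals:
  C: 3
  H: 8
  S: 1
Molecular formula: C3H8S.
  M = 3(12.0) + 8(1.007825) + 31.972071
    = 36.000000 + 8.062600 + 31.972071 = 76.034671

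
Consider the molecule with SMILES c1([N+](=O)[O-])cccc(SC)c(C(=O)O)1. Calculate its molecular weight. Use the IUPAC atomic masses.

Atom tally by fragment:
  benzene ring core → C:6 H:6
  (− 3 ring H displaced by substituents)
  + NO2 → N:1 O:2
  + SCH3 → C:1 H:3 S:1
  + COOH → C:1 H:1 O:2
Element totals:
  C: 8
  H: 7
  N: 1
  O: 4
  S: 1
Molecular formula: C8H7NO4S.
  M = 8(12.011) + 7(1.008) + 14.007 + 4(15.999) + 32.06
    = 96.088 + 7.056 + 14.007 + 63.996 + 32.060 = 213.207

213.21 g/mol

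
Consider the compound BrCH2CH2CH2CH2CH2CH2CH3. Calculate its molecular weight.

Element totals:
  C: 7
  H: 15
  Br: 1
Molecular formula: C7H15Br.
  M = 7(12.011) + 15(1.008) + 79.904
    = 84.077 + 15.120 + 79.904 = 179.101

179.10 g/mol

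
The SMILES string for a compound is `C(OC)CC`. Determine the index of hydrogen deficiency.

0

Atom tally by fragment:
  CH3OCH2 → C:2 H:5 O:1
  CH2 → C:1 H:2
  CH3 → C:1 H:3
Element totals:
  C: 4
  H: 10
  O: 1
Molecular formula: C4H10O.
DoU = (2C + 2 + N − H − X) / 2 = (2·4 + 2 + 0 − 10 − 0) / 2 = 0.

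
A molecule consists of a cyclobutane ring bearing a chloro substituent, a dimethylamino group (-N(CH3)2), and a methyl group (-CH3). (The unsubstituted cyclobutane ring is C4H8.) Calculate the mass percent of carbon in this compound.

56.94%

Atom tally by fragment:
  cyclobutane ring core → C:4 H:8
  (− 3 ring H displaced by substituents)
  + Cl → Cl:1
  + N(CH3)2 → N:1 C:2 H:6
  + CH3 → C:1 H:3
Element totals:
  C: 7
  H: 14
  Cl: 1
  N: 1
Molecular formula: C7H14ClN.
Molar mass = 147.646 g/mol.
Mass from C: 7 × 12.011 = 84.077 g/mol.
%C = 84.077 / 147.646 × 100 = 56.94%.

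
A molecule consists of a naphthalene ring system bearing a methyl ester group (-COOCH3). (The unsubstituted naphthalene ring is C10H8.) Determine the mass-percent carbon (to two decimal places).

Atom tally by fragment:
  naphthalene ring system core → C:10 H:8
  (− 1 ring H displaced by substituents)
  + COOCH3 → C:2 H:3 O:2
Element totals:
  C: 12
  H: 10
  O: 2
Molecular formula: C12H10O2.
Molar mass = 186.210 g/mol.
Mass from C: 12 × 12.011 = 144.132 g/mol.
%C = 144.132 / 186.210 × 100 = 77.40%.

77.40%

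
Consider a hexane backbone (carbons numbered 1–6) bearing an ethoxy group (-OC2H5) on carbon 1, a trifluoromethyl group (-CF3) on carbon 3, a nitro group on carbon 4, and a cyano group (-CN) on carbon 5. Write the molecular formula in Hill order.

C10H15F3N2O3

Atom tally by fragment:
  C2H5OCH2 → C:3 H:7 O:1
  CH2 → C:1 H:2
  CH(CF3) → C:2 H:1 F:3
  CH(NO2) → C:1 H:1 N:1 O:2
  CH(CN) → C:2 H:1 N:1
  CH3 → C:1 H:3
Element totals:
  C: 10
  H: 15
  F: 3
  N: 2
  O: 3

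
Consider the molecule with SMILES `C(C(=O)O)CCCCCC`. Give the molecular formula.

Atom tally by fragment:
  HOOCCH2 → C:2 H:3 O:2
  CH2 → C:1 H:2
  CH2 → C:1 H:2
  CH2 → C:1 H:2
  CH2 → C:1 H:2
  CH2 → C:1 H:2
  CH3 → C:1 H:3
Element totals:
  C: 8
  H: 16
  O: 2

C8H16O2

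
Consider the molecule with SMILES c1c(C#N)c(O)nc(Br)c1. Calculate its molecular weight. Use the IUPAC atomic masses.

199.01 g/mol

Atom tally by fragment:
  pyridine ring core → C:5 H:5 N:1
  (− 3 ring H displaced by substituents)
  + CN → C:1 N:1
  + OH → O:1 H:1
  + Br → Br:1
Element totals:
  C: 6
  H: 3
  Br: 1
  N: 2
  O: 1
Molecular formula: C6H3BrN2O.
  M = 6(12.011) + 3(1.008) + 79.904 + 2(14.007) + 15.999
    = 72.066 + 3.024 + 79.904 + 28.014 + 15.999 = 199.007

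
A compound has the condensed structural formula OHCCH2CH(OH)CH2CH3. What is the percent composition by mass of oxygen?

Atom tally by fragment:
  OHCCH2 → C:2 H:3 O:1
  CH(OH) → C:1 H:2 O:1
  CH2 → C:1 H:2
  CH3 → C:1 H:3
Element totals:
  C: 5
  H: 10
  O: 2
Molecular formula: C5H10O2.
Molar mass = 102.133 g/mol.
Mass from O: 2 × 15.999 = 31.998 g/mol.
%O = 31.998 / 102.133 × 100 = 31.33%.

31.33%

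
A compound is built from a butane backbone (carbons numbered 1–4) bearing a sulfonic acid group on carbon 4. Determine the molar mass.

Atom tally by fragment:
  CH3 → C:1 H:3
  CH2 → C:1 H:2
  CH2 → C:1 H:2
  CH2SO3H → C:1 H:3 S:1 O:3
Element totals:
  C: 4
  H: 10
  O: 3
  S: 1
Molecular formula: C4H10O3S.
  M = 4(12.011) + 10(1.008) + 3(15.999) + 32.06
    = 48.044 + 10.080 + 47.997 + 32.060 = 138.181

138.18 g/mol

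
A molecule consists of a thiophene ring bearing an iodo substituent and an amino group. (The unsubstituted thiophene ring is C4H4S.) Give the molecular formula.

Atom tally by fragment:
  thiophene ring core → C:4 H:4 S:1
  (− 2 ring H displaced by substituents)
  + I → I:1
  + NH2 → N:1 H:2
Element totals:
  C: 4
  H: 4
  I: 1
  N: 1
  S: 1

C4H4INS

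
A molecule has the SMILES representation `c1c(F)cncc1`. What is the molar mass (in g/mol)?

Atom tally by fragment:
  pyridine ring core → C:5 H:5 N:1
  (− 1 ring H displaced by substituents)
  + F → F:1
Element totals:
  C: 5
  H: 4
  F: 1
  N: 1
Molecular formula: C5H4FN.
  M = 5(12.011) + 4(1.008) + 18.998 + 14.007
    = 60.055 + 4.032 + 18.998 + 14.007 = 97.092

97.09 g/mol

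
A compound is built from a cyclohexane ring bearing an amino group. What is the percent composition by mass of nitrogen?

14.12%

Atom tally by fragment:
  cyclohexane ring core → C:6 H:12
  (− 1 ring H displaced by substituents)
  + NH2 → N:1 H:2
Element totals:
  C: 6
  H: 13
  N: 1
Molecular formula: C6H13N.
Molar mass = 99.177 g/mol.
Mass from N: 1 × 14.007 = 14.007 g/mol.
%N = 14.007 / 99.177 × 100 = 14.12%.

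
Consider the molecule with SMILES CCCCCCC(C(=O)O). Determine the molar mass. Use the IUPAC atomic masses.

Atom tally by fragment:
  CH3 → C:1 H:3
  CH2 → C:1 H:2
  CH2 → C:1 H:2
  CH2 → C:1 H:2
  CH2 → C:1 H:2
  CH2 → C:1 H:2
  CH2COOH → C:2 H:3 O:2
Element totals:
  C: 8
  H: 16
  O: 2
Molecular formula: C8H16O2.
  M = 8(12.011) + 16(1.008) + 2(15.999)
    = 96.088 + 16.128 + 31.998 = 144.214

144.21 g/mol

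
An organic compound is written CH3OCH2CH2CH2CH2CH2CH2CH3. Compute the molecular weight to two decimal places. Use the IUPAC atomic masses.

130.23 g/mol

Atom tally by fragment:
  CH3OCH2 → C:2 H:5 O:1
  CH2 → C:1 H:2
  CH2 → C:1 H:2
  CH2 → C:1 H:2
  CH2 → C:1 H:2
  CH2 → C:1 H:2
  CH3 → C:1 H:3
Element totals:
  C: 8
  H: 18
  O: 1
Molecular formula: C8H18O.
  M = 8(12.011) + 18(1.008) + 15.999
    = 96.088 + 18.144 + 15.999 = 130.231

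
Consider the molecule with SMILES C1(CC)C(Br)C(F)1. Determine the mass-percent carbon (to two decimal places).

Atom tally by fragment:
  cyclopropane ring core → C:3 H:6
  (− 3 ring H displaced by substituents)
  + C2H5 → C:2 H:5
  + Br → Br:1
  + F → F:1
Element totals:
  C: 5
  H: 8
  Br: 1
  F: 1
Molecular formula: C5H8BrF.
Molar mass = 167.021 g/mol.
Mass from C: 5 × 12.011 = 60.055 g/mol.
%C = 60.055 / 167.021 × 100 = 35.96%.

35.96%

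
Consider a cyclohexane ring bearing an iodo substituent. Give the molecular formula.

Atom tally by fragment:
  cyclohexane ring core → C:6 H:12
  (− 1 ring H displaced by substituents)
  + I → I:1
Element totals:
  C: 6
  H: 11
  I: 1

C6H11I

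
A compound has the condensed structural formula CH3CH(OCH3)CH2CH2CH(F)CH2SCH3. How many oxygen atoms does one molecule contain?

Atom tally by fragment:
  CH3 → C:1 H:3
  CH(OCH3) → C:2 H:4 O:1
  CH2 → C:1 H:2
  CH2 → C:1 H:2
  CH(F) → C:1 H:1 F:1
  CH2SCH3 → C:2 H:5 S:1
Element totals:
  C: 8
  H: 17
  F: 1
  O: 1
  S: 1

1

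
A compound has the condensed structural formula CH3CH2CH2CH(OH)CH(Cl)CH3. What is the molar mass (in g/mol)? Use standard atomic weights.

136.62 g/mol

Element totals:
  C: 6
  H: 13
  Cl: 1
  O: 1
Molecular formula: C6H13ClO.
  M = 6(12.011) + 13(1.008) + 35.45 + 15.999
    = 72.066 + 13.104 + 35.450 + 15.999 = 136.619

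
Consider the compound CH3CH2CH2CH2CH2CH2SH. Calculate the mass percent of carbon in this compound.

Element totals:
  C: 6
  H: 14
  S: 1
Molecular formula: C6H14S.
Molar mass = 118.238 g/mol.
Mass from C: 6 × 12.011 = 72.066 g/mol.
%C = 72.066 / 118.238 × 100 = 60.95%.

60.95%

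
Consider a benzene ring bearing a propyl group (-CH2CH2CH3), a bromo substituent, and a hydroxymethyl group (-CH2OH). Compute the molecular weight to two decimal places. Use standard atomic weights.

Atom tally by fragment:
  benzene ring core → C:6 H:6
  (− 3 ring H displaced by substituents)
  + CH2CH2CH3 → C:3 H:7
  + Br → Br:1
  + CH2OH → C:1 H:3 O:1
Element totals:
  C: 10
  H: 13
  Br: 1
  O: 1
Molecular formula: C10H13BrO.
  M = 10(12.011) + 13(1.008) + 79.904 + 15.999
    = 120.110 + 13.104 + 79.904 + 15.999 = 229.117

229.12 g/mol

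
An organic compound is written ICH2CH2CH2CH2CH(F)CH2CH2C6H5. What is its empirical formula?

Element totals:
  C: 13
  H: 18
  F: 1
  I: 1
Molecular formula: C13H18FI.
gcd of subscripts (13, 1, 18, 1) = 1, so the empirical formula equals the molecular formula.

C13H18FI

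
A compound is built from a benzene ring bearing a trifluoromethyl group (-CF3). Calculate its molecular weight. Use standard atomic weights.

146.11 g/mol

Atom tally by fragment:
  benzene ring core → C:6 H:6
  (− 1 ring H displaced by substituents)
  + CF3 → C:1 F:3
Element totals:
  C: 7
  H: 5
  F: 3
Molecular formula: C7H5F3.
  M = 7(12.011) + 5(1.008) + 3(18.998)
    = 84.077 + 5.040 + 56.994 = 146.111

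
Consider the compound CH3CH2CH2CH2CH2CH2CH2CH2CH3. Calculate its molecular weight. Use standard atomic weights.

Element totals:
  C: 9
  H: 20
Molecular formula: C9H20.
  M = 9(12.011) + 20(1.008)
    = 108.099 + 20.160 = 128.259

128.26 g/mol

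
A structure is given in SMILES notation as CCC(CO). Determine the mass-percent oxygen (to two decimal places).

Atom tally by fragment:
  CH3 → C:1 H:3
  CH2 → C:1 H:2
  CH2CH2OH → C:2 H:5 O:1
Element totals:
  C: 4
  H: 10
  O: 1
Molecular formula: C4H10O.
Molar mass = 74.123 g/mol.
Mass from O: 1 × 15.999 = 15.999 g/mol.
%O = 15.999 / 74.123 × 100 = 21.58%.

21.58%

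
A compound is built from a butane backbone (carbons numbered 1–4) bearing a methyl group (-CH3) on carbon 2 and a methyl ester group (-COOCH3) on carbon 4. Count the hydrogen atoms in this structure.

14

Atom tally by fragment:
  CH3 → C:1 H:3
  CH(CH3) → C:2 H:4
  CH2 → C:1 H:2
  CH2COOCH3 → C:3 H:5 O:2
Element totals:
  C: 7
  H: 14
  O: 2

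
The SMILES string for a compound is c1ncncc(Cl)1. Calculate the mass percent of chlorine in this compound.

Atom tally by fragment:
  pyrimidine ring core → C:4 H:4 N:2
  (− 1 ring H displaced by substituents)
  + Cl → Cl:1
Element totals:
  C: 4
  H: 3
  Cl: 1
  N: 2
Molecular formula: C4H3ClN2.
Molar mass = 114.532 g/mol.
Mass from Cl: 1 × 35.45 = 35.450 g/mol.
%Cl = 35.450 / 114.532 × 100 = 30.95%.

30.95%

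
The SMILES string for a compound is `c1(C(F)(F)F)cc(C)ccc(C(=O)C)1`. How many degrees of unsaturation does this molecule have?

Atom tally by fragment:
  benzene ring core → C:6 H:6
  (− 3 ring H displaced by substituents)
  + CF3 → C:1 F:3
  + CH3 → C:1 H:3
  + COCH3 → C:2 H:3 O:1
Element totals:
  C: 10
  H: 9
  F: 3
  O: 1
Molecular formula: C10H9F3O.
DoU = (2C + 2 + N − H − X) / 2 = (2·10 + 2 + 0 − 9 − 3) / 2 = 5.

5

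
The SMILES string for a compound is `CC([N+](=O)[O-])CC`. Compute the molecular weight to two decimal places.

103.12 g/mol

Atom tally by fragment:
  CH3 → C:1 H:3
  CH(NO2) → C:1 H:1 N:1 O:2
  CH2 → C:1 H:2
  CH3 → C:1 H:3
Element totals:
  C: 4
  H: 9
  N: 1
  O: 2
Molecular formula: C4H9NO2.
  M = 4(12.011) + 9(1.008) + 14.007 + 2(15.999)
    = 48.044 + 9.072 + 14.007 + 31.998 = 103.121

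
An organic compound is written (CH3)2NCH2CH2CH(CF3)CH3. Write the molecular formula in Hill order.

C7H14F3N

Element totals:
  C: 7
  H: 14
  F: 3
  N: 1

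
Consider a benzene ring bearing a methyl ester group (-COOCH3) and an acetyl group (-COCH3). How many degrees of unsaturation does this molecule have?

Atom tally by fragment:
  benzene ring core → C:6 H:6
  (− 2 ring H displaced by substituents)
  + COOCH3 → C:2 H:3 O:2
  + COCH3 → C:2 H:3 O:1
Element totals:
  C: 10
  H: 10
  O: 3
Molecular formula: C10H10O3.
DoU = (2C + 2 + N − H − X) / 2 = (2·10 + 2 + 0 − 10 − 0) / 2 = 6.

6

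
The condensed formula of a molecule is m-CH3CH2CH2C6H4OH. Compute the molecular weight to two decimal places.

Atom tally by fragment:
  benzene ring core → C:6 H:6
  (− 2 ring H displaced by substituents)
  + CH2CH2CH3 → C:3 H:7
  + OH → O:1 H:1
Element totals:
  C: 9
  H: 12
  O: 1
Molecular formula: C9H12O.
  M = 9(12.011) + 12(1.008) + 15.999
    = 108.099 + 12.096 + 15.999 = 136.194

136.19 g/mol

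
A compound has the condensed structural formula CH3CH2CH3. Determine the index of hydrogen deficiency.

Atom tally by fragment:
  CH3 → C:1 H:3
  CH2 → C:1 H:2
  CH3 → C:1 H:3
Element totals:
  C: 3
  H: 8
Molecular formula: C3H8.
DoU = (2C + 2 + N − H − X) / 2 = (2·3 + 2 + 0 − 8 − 0) / 2 = 0.

0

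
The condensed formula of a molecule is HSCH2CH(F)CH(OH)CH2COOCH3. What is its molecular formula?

Atom tally by fragment:
  HSCH2 → C:1 H:3 S:1
  CH(F) → C:1 H:1 F:1
  CH(OH) → C:1 H:2 O:1
  CH2COOCH3 → C:3 H:5 O:2
Element totals:
  C: 6
  H: 11
  F: 1
  O: 3
  S: 1

C6H11FO3S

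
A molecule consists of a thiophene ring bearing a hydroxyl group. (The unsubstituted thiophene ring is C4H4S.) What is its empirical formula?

C4H4OS

Atom tally by fragment:
  thiophene ring core → C:4 H:4 S:1
  (− 1 ring H displaced by substituents)
  + OH → O:1 H:1
Element totals:
  C: 4
  H: 4
  O: 1
  S: 1
Molecular formula: C4H4OS.
gcd of subscripts (4, 4, 1, 1) = 1, so the empirical formula equals the molecular formula.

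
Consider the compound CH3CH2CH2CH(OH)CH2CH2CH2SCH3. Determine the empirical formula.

C8H18OS

Atom tally by fragment:
  CH3 → C:1 H:3
  CH2 → C:1 H:2
  CH2 → C:1 H:2
  CH(OH) → C:1 H:2 O:1
  CH2 → C:1 H:2
  CH2 → C:1 H:2
  CH2SCH3 → C:2 H:5 S:1
Element totals:
  C: 8
  H: 18
  O: 1
  S: 1
Molecular formula: C8H18OS.
gcd of subscripts (8, 18, 1, 1) = 1, so the empirical formula equals the molecular formula.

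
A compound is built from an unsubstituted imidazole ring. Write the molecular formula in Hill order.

C3H4N2

Atom tally by fragment:
  imidazole ring core → C:3 H:4 N:2
Element totals:
  C: 3
  H: 4
  N: 2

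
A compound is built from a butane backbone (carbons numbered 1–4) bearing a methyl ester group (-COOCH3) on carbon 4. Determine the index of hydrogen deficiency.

1

Atom tally by fragment:
  CH3 → C:1 H:3
  CH2 → C:1 H:2
  CH2 → C:1 H:2
  CH2COOCH3 → C:3 H:5 O:2
Element totals:
  C: 6
  H: 12
  O: 2
Molecular formula: C6H12O2.
DoU = (2C + 2 + N − H − X) / 2 = (2·6 + 2 + 0 − 12 − 0) / 2 = 1.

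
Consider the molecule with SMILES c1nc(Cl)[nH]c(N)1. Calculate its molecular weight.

Atom tally by fragment:
  imidazole ring core → C:3 H:4 N:2
  (− 2 ring H displaced by substituents)
  + Cl → Cl:1
  + NH2 → N:1 H:2
Element totals:
  C: 3
  H: 4
  Cl: 1
  N: 3
Molecular formula: C3H4ClN3.
  M = 3(12.011) + 4(1.008) + 35.45 + 3(14.007)
    = 36.033 + 4.032 + 35.450 + 42.021 = 117.536

117.54 g/mol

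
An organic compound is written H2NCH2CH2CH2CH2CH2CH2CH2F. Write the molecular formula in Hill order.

Element totals:
  C: 7
  H: 16
  F: 1
  N: 1

C7H16FN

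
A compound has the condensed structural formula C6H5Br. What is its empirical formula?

C6H5Br

Atom tally by fragment:
  benzene ring core → C:6 H:6
  (− 1 ring H displaced by substituents)
  + Br → Br:1
Element totals:
  C: 6
  H: 5
  Br: 1
Molecular formula: C6H5Br.
gcd of subscripts (1, 6, 5) = 1, so the empirical formula equals the molecular formula.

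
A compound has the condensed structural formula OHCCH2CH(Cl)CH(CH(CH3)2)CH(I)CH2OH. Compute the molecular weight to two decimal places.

Atom tally by fragment:
  OHCCH2 → C:2 H:3 O:1
  CH(Cl) → C:1 H:1 Cl:1
  CH(CH(CH3)2) → C:4 H:8
  CH(I) → C:1 H:1 I:1
  CH2OH → C:1 H:3 O:1
Element totals:
  C: 9
  H: 16
  Cl: 1
  I: 1
  O: 2
Molecular formula: C9H16ClIO2.
  M = 9(12.011) + 16(1.008) + 35.45 + 126.904 + 2(15.999)
    = 108.099 + 16.128 + 35.450 + 126.904 + 31.998 = 318.579

318.58 g/mol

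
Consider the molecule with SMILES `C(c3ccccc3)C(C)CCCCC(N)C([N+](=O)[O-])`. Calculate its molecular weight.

Atom tally by fragment:
  C6H5CH2 → C:7 H:7
  CH(CH3) → C:2 H:4
  CH2 → C:1 H:2
  CH2 → C:1 H:2
  CH2 → C:1 H:2
  CH2 → C:1 H:2
  CH(NH2) → C:1 H:3 N:1
  CH2NO2 → C:1 H:2 N:1 O:2
Element totals:
  C: 15
  H: 24
  N: 2
  O: 2
Molecular formula: C15H24N2O2.
  M = 15(12.011) + 24(1.008) + 2(14.007) + 2(15.999)
    = 180.165 + 24.192 + 28.014 + 31.998 = 264.369

264.37 g/mol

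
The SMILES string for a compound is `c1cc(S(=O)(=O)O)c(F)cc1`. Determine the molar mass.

176.16 g/mol

Atom tally by fragment:
  benzene ring core → C:6 H:6
  (− 2 ring H displaced by substituents)
  + SO3H → S:1 O:3 H:1
  + F → F:1
Element totals:
  C: 6
  H: 5
  F: 1
  O: 3
  S: 1
Molecular formula: C6H5FO3S.
  M = 6(12.011) + 5(1.008) + 18.998 + 3(15.999) + 32.06
    = 72.066 + 5.040 + 18.998 + 47.997 + 32.060 = 176.161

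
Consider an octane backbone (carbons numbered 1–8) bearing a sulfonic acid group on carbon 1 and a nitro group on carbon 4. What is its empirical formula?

C8H17NO5S

Atom tally by fragment:
  HO3SCH2 → C:1 H:3 S:1 O:3
  CH2 → C:1 H:2
  CH2 → C:1 H:2
  CH(NO2) → C:1 H:1 N:1 O:2
  CH2 → C:1 H:2
  CH2 → C:1 H:2
  CH2 → C:1 H:2
  CH3 → C:1 H:3
Element totals:
  C: 8
  H: 17
  N: 1
  O: 5
  S: 1
Molecular formula: C8H17NO5S.
gcd of subscripts (8, 17, 1, 5, 1) = 1, so the empirical formula equals the molecular formula.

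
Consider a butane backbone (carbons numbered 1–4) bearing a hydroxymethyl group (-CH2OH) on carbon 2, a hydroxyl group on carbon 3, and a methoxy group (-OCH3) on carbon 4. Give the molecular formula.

Atom tally by fragment:
  CH3 → C:1 H:3
  CH(CH2OH) → C:2 H:4 O:1
  CH(OH) → C:1 H:2 O:1
  CH2OCH3 → C:2 H:5 O:1
Element totals:
  C: 6
  H: 14
  O: 3

C6H14O3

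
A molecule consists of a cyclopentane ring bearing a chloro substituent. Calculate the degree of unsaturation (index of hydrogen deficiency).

Atom tally by fragment:
  cyclopentane ring core → C:5 H:10
  (− 1 ring H displaced by substituents)
  + Cl → Cl:1
Element totals:
  C: 5
  H: 9
  Cl: 1
Molecular formula: C5H9Cl.
DoU = (2C + 2 + N − H − X) / 2 = (2·5 + 2 + 0 − 9 − 1) / 2 = 1.

1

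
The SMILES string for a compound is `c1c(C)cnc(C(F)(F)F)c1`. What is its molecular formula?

C7H6F3N

Atom tally by fragment:
  pyridine ring core → C:5 H:5 N:1
  (− 2 ring H displaced by substituents)
  + CH3 → C:1 H:3
  + CF3 → C:1 F:3
Element totals:
  C: 7
  H: 6
  F: 3
  N: 1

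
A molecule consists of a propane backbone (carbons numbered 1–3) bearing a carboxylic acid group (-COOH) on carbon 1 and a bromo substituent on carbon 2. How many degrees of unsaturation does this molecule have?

Atom tally by fragment:
  HOOCCH2 → C:2 H:3 O:2
  CH(Br) → C:1 H:1 Br:1
  CH3 → C:1 H:3
Element totals:
  C: 4
  H: 7
  Br: 1
  O: 2
Molecular formula: C4H7BrO2.
DoU = (2C + 2 + N − H − X) / 2 = (2·4 + 2 + 0 − 7 − 1) / 2 = 1.

1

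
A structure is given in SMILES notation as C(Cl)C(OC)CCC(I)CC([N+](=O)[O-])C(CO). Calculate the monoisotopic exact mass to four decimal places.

Atom tally by fragment:
  ClCH2 → C:1 H:2 Cl:1
  CH(OCH3) → C:2 H:4 O:1
  CH2 → C:1 H:2
  CH2 → C:1 H:2
  CH(I) → C:1 H:1 I:1
  CH2 → C:1 H:2
  CH(NO2) → C:1 H:1 N:1 O:2
  CH2CH2OH → C:2 H:5 O:1
Element totals:
  C: 10
  H: 19
  Cl: 1
  I: 1
  N: 1
  O: 4
Molecular formula: C10H19ClINO4.
  M = 10(12.0) + 19(1.007825) + 34.968853 + 126.904472 + 14.003074 + 4(15.994915)
    = 120.000000 + 19.148675 + 34.968853 + 126.904472 + 14.003074 + 63.979660 = 379.004734

379.0047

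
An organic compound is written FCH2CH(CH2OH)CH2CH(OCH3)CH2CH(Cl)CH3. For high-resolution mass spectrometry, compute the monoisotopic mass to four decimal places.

Atom tally by fragment:
  FCH2 → C:1 H:2 F:1
  CH(CH2OH) → C:2 H:4 O:1
  CH2 → C:1 H:2
  CH(OCH3) → C:2 H:4 O:1
  CH2 → C:1 H:2
  CH(Cl) → C:1 H:1 Cl:1
  CH3 → C:1 H:3
Element totals:
  C: 9
  H: 18
  Cl: 1
  F: 1
  O: 2
Molecular formula: C9H18ClFO2.
  M = 9(12.0) + 18(1.007825) + 34.968853 + 18.998403 + 2(15.994915)
    = 108.000000 + 18.140850 + 34.968853 + 18.998403 + 31.989830 = 212.097936

212.0979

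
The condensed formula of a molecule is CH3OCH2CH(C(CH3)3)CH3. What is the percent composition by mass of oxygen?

Atom tally by fragment:
  CH3OCH2 → C:2 H:5 O:1
  CH(C(CH3)3) → C:5 H:10
  CH3 → C:1 H:3
Element totals:
  C: 8
  H: 18
  O: 1
Molecular formula: C8H18O.
Molar mass = 130.231 g/mol.
Mass from O: 1 × 15.999 = 15.999 g/mol.
%O = 15.999 / 130.231 × 100 = 12.29%.

12.29%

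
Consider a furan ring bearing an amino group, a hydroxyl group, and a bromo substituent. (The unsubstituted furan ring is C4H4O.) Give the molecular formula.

C4H4BrNO2

Atom tally by fragment:
  furan ring core → C:4 H:4 O:1
  (− 3 ring H displaced by substituents)
  + NH2 → N:1 H:2
  + OH → O:1 H:1
  + Br → Br:1
Element totals:
  C: 4
  H: 4
  Br: 1
  N: 1
  O: 2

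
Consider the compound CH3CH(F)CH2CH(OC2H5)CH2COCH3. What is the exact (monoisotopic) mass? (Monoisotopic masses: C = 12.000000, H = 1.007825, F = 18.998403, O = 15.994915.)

176.1213

Atom tally by fragment:
  CH3 → C:1 H:3
  CH(F) → C:1 H:1 F:1
  CH2 → C:1 H:2
  CH(OC2H5) → C:3 H:6 O:1
  CH2COCH3 → C:3 H:5 O:1
Element totals:
  C: 9
  H: 17
  F: 1
  O: 2
Molecular formula: C9H17FO2.
  M = 9(12.0) + 17(1.007825) + 18.998403 + 2(15.994915)
    = 108.000000 + 17.133025 + 18.998403 + 31.989830 = 176.121258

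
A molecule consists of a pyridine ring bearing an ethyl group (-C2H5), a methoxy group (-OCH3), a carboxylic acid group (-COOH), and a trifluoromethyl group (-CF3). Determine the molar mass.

249.19 g/mol

Atom tally by fragment:
  pyridine ring core → C:5 H:5 N:1
  (− 4 ring H displaced by substituents)
  + C2H5 → C:2 H:5
  + OCH3 → C:1 H:3 O:1
  + COOH → C:1 H:1 O:2
  + CF3 → C:1 F:3
Element totals:
  C: 10
  H: 10
  F: 3
  N: 1
  O: 3
Molecular formula: C10H10F3NO3.
  M = 10(12.011) + 10(1.008) + 3(18.998) + 14.007 + 3(15.999)
    = 120.110 + 10.080 + 56.994 + 14.007 + 47.997 = 249.188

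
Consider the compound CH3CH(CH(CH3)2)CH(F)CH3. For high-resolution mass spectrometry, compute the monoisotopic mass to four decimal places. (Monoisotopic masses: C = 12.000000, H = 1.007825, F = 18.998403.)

118.1158

Atom tally by fragment:
  CH3 → C:1 H:3
  CH(CH(CH3)2) → C:4 H:8
  CH(F) → C:1 H:1 F:1
  CH3 → C:1 H:3
Element totals:
  C: 7
  H: 15
  F: 1
Molecular formula: C7H15F.
  M = 7(12.0) + 15(1.007825) + 18.998403
    = 84.000000 + 15.117375 + 18.998403 = 118.115778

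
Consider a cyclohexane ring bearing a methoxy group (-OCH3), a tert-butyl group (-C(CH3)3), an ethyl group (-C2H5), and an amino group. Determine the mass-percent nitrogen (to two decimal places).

6.56%

Atom tally by fragment:
  cyclohexane ring core → C:6 H:12
  (− 4 ring H displaced by substituents)
  + OCH3 → C:1 H:3 O:1
  + C(CH3)3 → C:4 H:9
  + C2H5 → C:2 H:5
  + NH2 → N:1 H:2
Element totals:
  C: 13
  H: 27
  N: 1
  O: 1
Molecular formula: C13H27NO.
Molar mass = 213.365 g/mol.
Mass from N: 1 × 14.007 = 14.007 g/mol.
%N = 14.007 / 213.365 × 100 = 6.56%.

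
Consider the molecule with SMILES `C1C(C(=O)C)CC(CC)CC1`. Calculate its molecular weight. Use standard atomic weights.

154.25 g/mol

Atom tally by fragment:
  cyclohexane ring core → C:6 H:12
  (− 2 ring H displaced by substituents)
  + COCH3 → C:2 H:3 O:1
  + C2H5 → C:2 H:5
Element totals:
  C: 10
  H: 18
  O: 1
Molecular formula: C10H18O.
  M = 10(12.011) + 18(1.008) + 15.999
    = 120.110 + 18.144 + 15.999 = 154.253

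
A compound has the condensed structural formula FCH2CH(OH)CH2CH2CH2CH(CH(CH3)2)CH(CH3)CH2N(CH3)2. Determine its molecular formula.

Element totals:
  C: 14
  H: 30
  F: 1
  N: 1
  O: 1

C14H30FNO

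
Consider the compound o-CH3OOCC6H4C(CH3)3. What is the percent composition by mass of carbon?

74.97%

Element totals:
  C: 12
  H: 16
  O: 2
Molecular formula: C12H16O2.
Molar mass = 192.258 g/mol.
Mass from C: 12 × 12.011 = 144.132 g/mol.
%C = 144.132 / 192.258 × 100 = 74.97%.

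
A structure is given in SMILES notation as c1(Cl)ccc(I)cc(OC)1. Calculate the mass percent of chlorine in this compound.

Atom tally by fragment:
  benzene ring core → C:6 H:6
  (− 3 ring H displaced by substituents)
  + Cl → Cl:1
  + I → I:1
  + OCH3 → C:1 H:3 O:1
Element totals:
  C: 7
  H: 6
  Cl: 1
  I: 1
  O: 1
Molecular formula: C7H6ClIO.
Molar mass = 268.478 g/mol.
Mass from Cl: 1 × 35.45 = 35.450 g/mol.
%Cl = 35.450 / 268.478 × 100 = 13.20%.

13.20%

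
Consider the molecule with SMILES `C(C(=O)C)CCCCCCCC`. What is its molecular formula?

Atom tally by fragment:
  CH3COCH2 → C:3 H:5 O:1
  CH2 → C:1 H:2
  CH2 → C:1 H:2
  CH2 → C:1 H:2
  CH2 → C:1 H:2
  CH2 → C:1 H:2
  CH2 → C:1 H:2
  CH2 → C:1 H:2
  CH3 → C:1 H:3
Element totals:
  C: 11
  H: 22
  O: 1

C11H22O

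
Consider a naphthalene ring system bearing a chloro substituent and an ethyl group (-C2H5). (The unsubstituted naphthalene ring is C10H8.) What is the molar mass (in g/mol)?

190.67 g/mol

Atom tally by fragment:
  naphthalene ring system core → C:10 H:8
  (− 2 ring H displaced by substituents)
  + Cl → Cl:1
  + C2H5 → C:2 H:5
Element totals:
  C: 12
  H: 11
  Cl: 1
Molecular formula: C12H11Cl.
  M = 12(12.011) + 11(1.008) + 35.45
    = 144.132 + 11.088 + 35.450 = 190.670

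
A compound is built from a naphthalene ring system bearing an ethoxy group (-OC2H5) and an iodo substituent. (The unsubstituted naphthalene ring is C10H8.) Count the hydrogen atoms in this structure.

11

Atom tally by fragment:
  naphthalene ring system core → C:10 H:8
  (− 2 ring H displaced by substituents)
  + OC2H5 → C:2 H:5 O:1
  + I → I:1
Element totals:
  C: 12
  H: 11
  I: 1
  O: 1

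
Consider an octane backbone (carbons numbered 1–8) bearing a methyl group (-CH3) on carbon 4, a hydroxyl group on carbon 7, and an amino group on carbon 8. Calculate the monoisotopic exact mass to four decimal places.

159.1623

Atom tally by fragment:
  CH3 → C:1 H:3
  CH2 → C:1 H:2
  CH2 → C:1 H:2
  CH(CH3) → C:2 H:4
  CH2 → C:1 H:2
  CH2 → C:1 H:2
  CH(OH) → C:1 H:2 O:1
  CH2NH2 → C:1 H:4 N:1
Element totals:
  C: 9
  H: 21
  N: 1
  O: 1
Molecular formula: C9H21NO.
  M = 9(12.0) + 21(1.007825) + 14.003074 + 15.994915
    = 108.000000 + 21.164325 + 14.003074 + 15.994915 = 159.162314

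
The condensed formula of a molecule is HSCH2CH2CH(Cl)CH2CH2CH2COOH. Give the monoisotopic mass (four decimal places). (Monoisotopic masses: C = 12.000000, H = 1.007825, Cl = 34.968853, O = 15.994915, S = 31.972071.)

196.0325

Atom tally by fragment:
  HSCH2 → C:1 H:3 S:1
  CH2 → C:1 H:2
  CH(Cl) → C:1 H:1 Cl:1
  CH2 → C:1 H:2
  CH2 → C:1 H:2
  CH2COOH → C:2 H:3 O:2
Element totals:
  C: 7
  H: 13
  Cl: 1
  O: 2
  S: 1
Molecular formula: C7H13ClO2S.
  M = 7(12.0) + 13(1.007825) + 34.968853 + 2(15.994915) + 31.972071
    = 84.000000 + 13.101725 + 34.968853 + 31.989830 + 31.972071 = 196.032479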